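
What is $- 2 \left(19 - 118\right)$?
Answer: $198$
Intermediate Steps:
$- 2 \left(19 - 118\right) = \left(-2\right) \left(-99\right) = 198$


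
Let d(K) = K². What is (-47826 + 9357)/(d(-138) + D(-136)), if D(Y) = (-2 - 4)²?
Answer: -12823/6360 ≈ -2.0162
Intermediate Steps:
D(Y) = 36 (D(Y) = (-6)² = 36)
(-47826 + 9357)/(d(-138) + D(-136)) = (-47826 + 9357)/((-138)² + 36) = -38469/(19044 + 36) = -38469/19080 = -38469*1/19080 = -12823/6360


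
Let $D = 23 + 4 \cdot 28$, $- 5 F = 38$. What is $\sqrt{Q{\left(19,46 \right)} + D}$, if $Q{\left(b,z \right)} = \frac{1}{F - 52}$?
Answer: $\frac{5 \sqrt{479482}}{298} \approx 11.618$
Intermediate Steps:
$F = - \frac{38}{5}$ ($F = \left(- \frac{1}{5}\right) 38 = - \frac{38}{5} \approx -7.6$)
$D = 135$ ($D = 23 + 112 = 135$)
$Q{\left(b,z \right)} = - \frac{5}{298}$ ($Q{\left(b,z \right)} = \frac{1}{- \frac{38}{5} - 52} = \frac{1}{- \frac{298}{5}} = - \frac{5}{298}$)
$\sqrt{Q{\left(19,46 \right)} + D} = \sqrt{- \frac{5}{298} + 135} = \sqrt{\frac{40225}{298}} = \frac{5 \sqrt{479482}}{298}$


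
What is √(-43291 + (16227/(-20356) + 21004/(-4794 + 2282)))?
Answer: 5*I*√4422559419137006/1597946 ≈ 208.09*I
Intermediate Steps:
√(-43291 + (16227/(-20356) + 21004/(-4794 + 2282))) = √(-43291 + (16227*(-1/20356) + 21004/(-2512))) = √(-43291 + (-16227/20356 + 21004*(-1/2512))) = √(-43291 + (-16227/20356 - 5251/628)) = √(-43291 - 14634989/1597946) = √(-69191315275/1597946) = 5*I*√4422559419137006/1597946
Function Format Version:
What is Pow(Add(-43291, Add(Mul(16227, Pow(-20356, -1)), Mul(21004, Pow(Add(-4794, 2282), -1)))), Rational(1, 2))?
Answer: Mul(Rational(5, 1597946), I, Pow(4422559419137006, Rational(1, 2))) ≈ Mul(208.09, I)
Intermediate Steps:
Pow(Add(-43291, Add(Mul(16227, Pow(-20356, -1)), Mul(21004, Pow(Add(-4794, 2282), -1)))), Rational(1, 2)) = Pow(Add(-43291, Add(Mul(16227, Rational(-1, 20356)), Mul(21004, Pow(-2512, -1)))), Rational(1, 2)) = Pow(Add(-43291, Add(Rational(-16227, 20356), Mul(21004, Rational(-1, 2512)))), Rational(1, 2)) = Pow(Add(-43291, Add(Rational(-16227, 20356), Rational(-5251, 628))), Rational(1, 2)) = Pow(Add(-43291, Rational(-14634989, 1597946)), Rational(1, 2)) = Pow(Rational(-69191315275, 1597946), Rational(1, 2)) = Mul(Rational(5, 1597946), I, Pow(4422559419137006, Rational(1, 2)))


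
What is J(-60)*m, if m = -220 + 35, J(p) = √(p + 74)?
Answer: -185*√14 ≈ -692.21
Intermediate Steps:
J(p) = √(74 + p)
m = -185
J(-60)*m = √(74 - 60)*(-185) = √14*(-185) = -185*√14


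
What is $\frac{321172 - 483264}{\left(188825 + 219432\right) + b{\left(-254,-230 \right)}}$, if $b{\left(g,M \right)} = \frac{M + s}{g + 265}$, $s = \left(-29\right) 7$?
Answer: $- \frac{891506}{2245197} \approx -0.39707$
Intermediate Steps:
$s = -203$
$b{\left(g,M \right)} = \frac{-203 + M}{265 + g}$ ($b{\left(g,M \right)} = \frac{M - 203}{g + 265} = \frac{-203 + M}{265 + g}$)
$\frac{321172 - 483264}{\left(188825 + 219432\right) + b{\left(-254,-230 \right)}} = \frac{321172 - 483264}{\left(188825 + 219432\right) + \frac{-203 - 230}{265 - 254}} = - \frac{162092}{408257 + \frac{1}{11} \left(-433\right)} = - \frac{162092}{408257 - \frac{433}{11}} = - \frac{162092}{\frac{4490394}{11}} = \left(-162092\right) \frac{11}{4490394} = - \frac{891506}{2245197}$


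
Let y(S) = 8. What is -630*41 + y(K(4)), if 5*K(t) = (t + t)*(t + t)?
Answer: -25822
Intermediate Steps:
K(t) = 4*t²/5 (K(t) = ((t + t)*(t + t))/5 = ((2*t)*(2*t))/5 = (4*t²)/5 = 4*t²/5)
-630*41 + y(K(4)) = -630*41 + 8 = -25830 + 8 = -25822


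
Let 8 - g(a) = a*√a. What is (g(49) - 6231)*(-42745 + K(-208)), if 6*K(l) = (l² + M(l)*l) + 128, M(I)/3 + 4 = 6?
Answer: 234544086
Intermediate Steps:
M(I) = 6 (M(I) = -12 + 3*6 = -12 + 18 = 6)
g(a) = 8 - a^(3/2) (g(a) = 8 - a*√a = 8 - a^(3/2))
K(l) = 64/3 + l + l²/6 (K(l) = ((l² + 6*l) + 128)/6 = (128 + l² + 6*l)/6 = 64/3 + l + l²/6)
(g(49) - 6231)*(-42745 + K(-208)) = ((8 - 49^(3/2)) - 6231)*(-42745 + (64/3 - 208 + (⅙)*(-208)²)) = ((8 - 1*343) - 6231)*(-42745 + (64/3 - 208 + (⅙)*43264)) = ((8 - 343) - 6231)*(-42745 + (64/3 - 208 + 21632/3)) = (-335 - 6231)*(-42745 + 7024) = -6566*(-35721) = 234544086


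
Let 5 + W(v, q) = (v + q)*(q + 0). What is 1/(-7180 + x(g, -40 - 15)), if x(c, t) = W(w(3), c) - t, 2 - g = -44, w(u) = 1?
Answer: -1/4968 ≈ -0.00020129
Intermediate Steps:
g = 46 (g = 2 - 1*(-44) = 2 + 44 = 46)
W(v, q) = -5 + q*(q + v) (W(v, q) = -5 + (v + q)*(q + 0) = -5 + (q + v)*q = -5 + q*(q + v))
x(c, t) = -5 + c + c**2 - t (x(c, t) = (-5 + c**2 + c*1) - t = (-5 + c**2 + c) - t = (-5 + c + c**2) - t = -5 + c + c**2 - t)
1/(-7180 + x(g, -40 - 15)) = 1/(-7180 + (-5 + 46 + 46**2 - (-40 - 15))) = 1/(-7180 + (-5 + 46 + 2116 - 1*(-55))) = 1/(-7180 + (-5 + 46 + 2116 + 55)) = 1/(-7180 + 2212) = 1/(-4968) = -1/4968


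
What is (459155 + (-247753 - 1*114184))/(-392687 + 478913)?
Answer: 16203/14371 ≈ 1.1275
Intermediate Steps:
(459155 + (-247753 - 1*114184))/(-392687 + 478913) = (459155 + (-247753 - 114184))/86226 = (459155 - 361937)*(1/86226) = 97218*(1/86226) = 16203/14371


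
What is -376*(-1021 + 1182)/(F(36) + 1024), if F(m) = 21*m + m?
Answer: -7567/227 ≈ -33.335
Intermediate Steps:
F(m) = 22*m
-376*(-1021 + 1182)/(F(36) + 1024) = -376*(-1021 + 1182)/(22*36 + 1024) = -60536/(792 + 1024) = -60536/1816 = -376*161/1816 = -7567/227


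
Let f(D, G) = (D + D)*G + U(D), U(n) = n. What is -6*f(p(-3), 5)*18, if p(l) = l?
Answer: 3564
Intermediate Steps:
f(D, G) = D + 2*D*G (f(D, G) = (D + D)*G + D = (2*D)*G + D = 2*D*G + D = D + 2*D*G)
-6*f(p(-3), 5)*18 = -(-18)*(1 + 2*5)*18 = -(-18)*(1 + 10)*18 = -(-18)*11*18 = -6*(-33)*18 = 198*18 = 3564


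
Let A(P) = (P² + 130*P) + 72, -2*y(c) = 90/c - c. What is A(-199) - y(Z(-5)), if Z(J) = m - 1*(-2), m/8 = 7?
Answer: 798937/58 ≈ 13775.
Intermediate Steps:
m = 56 (m = 8*7 = 56)
Z(J) = 58 (Z(J) = 56 - 1*(-2) = 56 + 2 = 58)
y(c) = c/2 - 45/c (y(c) = -(90/c - c)/2 = -(-c + 90/c)/2 = c/2 - 45/c)
A(P) = 72 + P² + 130*P
A(-199) - y(Z(-5)) = (72 + (-199)² + 130*(-199)) - ((½)*58 - 45/58) = (72 + 39601 - 25870) - (29 - 45*1/58) = 13803 - (29 - 45/58) = 13803 - 1*1637/58 = 13803 - 1637/58 = 798937/58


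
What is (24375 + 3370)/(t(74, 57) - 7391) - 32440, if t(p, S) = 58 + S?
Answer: -236061185/7276 ≈ -32444.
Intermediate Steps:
(24375 + 3370)/(t(74, 57) - 7391) - 32440 = (24375 + 3370)/((58 + 57) - 7391) - 32440 = 27745/(115 - 7391) - 32440 = 27745/(-7276) - 32440 = 27745*(-1/7276) - 32440 = -27745/7276 - 32440 = -236061185/7276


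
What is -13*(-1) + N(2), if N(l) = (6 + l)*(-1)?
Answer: 5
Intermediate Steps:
N(l) = -6 - l
-13*(-1) + N(2) = -13*(-1) + (-6 - 1*2) = 13 + (-6 - 2) = 13 - 8 = 5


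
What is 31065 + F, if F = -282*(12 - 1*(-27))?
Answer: 20067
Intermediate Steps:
F = -10998 (F = -282*(12 + 27) = -282*39 = -10998)
31065 + F = 31065 - 10998 = 20067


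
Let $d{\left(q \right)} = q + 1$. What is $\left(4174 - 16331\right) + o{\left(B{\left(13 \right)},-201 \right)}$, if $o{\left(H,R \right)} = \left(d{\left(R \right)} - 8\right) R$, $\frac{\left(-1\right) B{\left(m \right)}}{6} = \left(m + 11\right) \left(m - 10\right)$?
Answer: $29651$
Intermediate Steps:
$B{\left(m \right)} = - 6 \left(-10 + m\right) \left(11 + m\right)$ ($B{\left(m \right)} = - 6 \left(m + 11\right) \left(m - 10\right) = - 6 \left(11 + m\right) \left(-10 + m\right) = - 6 \left(-10 + m\right) \left(11 + m\right)$)
$d{\left(q \right)} = 1 + q$
$o{\left(H,R \right)} = R \left(-7 + R\right)$ ($o{\left(H,R \right)} = \left(\left(1 + R\right) - 8\right) R = \left(-7 + R\right) R = R \left(-7 + R\right)$)
$\left(4174 - 16331\right) + o{\left(B{\left(13 \right)},-201 \right)} = \left(4174 - 16331\right) - 201 \left(-7 - 201\right) = -12157 - -41808 = -12157 + 41808 = 29651$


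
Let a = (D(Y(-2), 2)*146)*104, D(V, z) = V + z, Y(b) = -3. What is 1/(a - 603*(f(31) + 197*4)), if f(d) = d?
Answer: -1/509041 ≈ -1.9645e-6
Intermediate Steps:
a = -15184 (a = ((-3 + 2)*146)*104 = -1*146*104 = -146*104 = -15184)
1/(a - 603*(f(31) + 197*4)) = 1/(-15184 - 603*(31 + 197*4)) = 1/(-15184 - 603*(31 + 788)) = 1/(-15184 - 603*819) = 1/(-15184 - 493857) = 1/(-509041) = -1/509041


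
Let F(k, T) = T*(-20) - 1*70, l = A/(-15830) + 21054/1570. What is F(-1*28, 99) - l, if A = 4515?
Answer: -5127505127/2485310 ≈ -2063.1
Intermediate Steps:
l = 32619627/2485310 (l = 4515/(-15830) + 21054/1570 = 4515*(-1/15830) + 21054*(1/1570) = -903/3166 + 10527/785 = 32619627/2485310 ≈ 13.125)
F(k, T) = -70 - 20*T (F(k, T) = -20*T - 70 = -70 - 20*T)
F(-1*28, 99) - l = (-70 - 20*99) - 1*32619627/2485310 = (-70 - 1980) - 32619627/2485310 = -2050 - 32619627/2485310 = -5127505127/2485310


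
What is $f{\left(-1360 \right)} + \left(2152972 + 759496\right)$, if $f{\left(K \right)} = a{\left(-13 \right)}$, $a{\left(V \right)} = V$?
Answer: $2912455$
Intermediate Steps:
$f{\left(K \right)} = -13$
$f{\left(-1360 \right)} + \left(2152972 + 759496\right) = -13 + \left(2152972 + 759496\right) = -13 + 2912468 = 2912455$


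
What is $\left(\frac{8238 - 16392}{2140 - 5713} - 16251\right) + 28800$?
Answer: $\frac{4982859}{397} \approx 12551.0$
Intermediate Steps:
$\left(\frac{8238 - 16392}{2140 - 5713} - 16251\right) + 28800 = \left(- \frac{8154}{-3573} - 16251\right) + 28800 = \left(\left(-8154\right) \left(- \frac{1}{3573}\right) - 16251\right) + 28800 = \left(\frac{906}{397} - 16251\right) + 28800 = - \frac{6450741}{397} + 28800 = \frac{4982859}{397}$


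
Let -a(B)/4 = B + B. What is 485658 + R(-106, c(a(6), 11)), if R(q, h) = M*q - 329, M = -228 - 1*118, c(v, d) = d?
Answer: 522005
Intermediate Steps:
a(B) = -8*B (a(B) = -4*(B + B) = -8*B)
M = -346 (M = -228 - 118 = -346)
R(q, h) = -329 - 346*q (R(q, h) = -346*q - 329 = -329 - 346*q)
485658 + R(-106, c(a(6), 11)) = 485658 + (-329 - 346*(-106)) = 485658 + (-329 + 36676) = 485658 + 36347 = 522005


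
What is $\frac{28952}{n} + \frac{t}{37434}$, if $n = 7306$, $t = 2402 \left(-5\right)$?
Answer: $\frac{249011027}{68373201} \approx 3.6419$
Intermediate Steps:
$t = -12010$
$\frac{28952}{n} + \frac{t}{37434} = \frac{28952}{7306} - \frac{12010}{37434} = 28952 \cdot \frac{1}{7306} - \frac{6005}{18717} = \frac{14476}{3653} - \frac{6005}{18717} = \frac{249011027}{68373201}$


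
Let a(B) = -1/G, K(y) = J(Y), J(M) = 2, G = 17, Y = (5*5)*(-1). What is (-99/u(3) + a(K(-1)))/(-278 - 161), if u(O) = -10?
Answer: -1673/74630 ≈ -0.022417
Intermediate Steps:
Y = -25 (Y = 25*(-1) = -25)
K(y) = 2
a(B) = -1/17
(-99/u(3) + a(K(-1)))/(-278 - 161) = (-99/(-10) - 1/17)/(-278 - 161) = (-99*(-⅒) - 1/17)/(-439) = (99/10 - 1/17)*(-1/439) = (1673/170)*(-1/439) = -1673/74630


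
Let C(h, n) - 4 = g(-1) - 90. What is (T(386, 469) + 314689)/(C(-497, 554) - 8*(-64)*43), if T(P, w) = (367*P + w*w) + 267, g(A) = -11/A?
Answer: 676579/21941 ≈ 30.836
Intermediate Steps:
C(h, n) = -75 (C(h, n) = 4 + (-11/(-1) - 90) = 4 + (-11*(-1) - 90) = 4 + (11 - 90) = 4 - 79 = -75)
T(P, w) = 267 + w² + 367*P (T(P, w) = (367*P + w²) + 267 = (w² + 367*P) + 267 = 267 + w² + 367*P)
(T(386, 469) + 314689)/(C(-497, 554) - 8*(-64)*43) = ((267 + 469² + 367*386) + 314689)/(-75 - 8*(-64)*43) = ((267 + 219961 + 141662) + 314689)/(-75 + 512*43) = (361890 + 314689)/(-75 + 22016) = 676579/21941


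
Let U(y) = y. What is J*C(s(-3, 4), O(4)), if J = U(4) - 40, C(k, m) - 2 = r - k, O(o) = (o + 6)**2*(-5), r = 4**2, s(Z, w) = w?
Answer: -504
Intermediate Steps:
r = 16
O(o) = -5*(6 + o)**2 (O(o) = (6 + o)**2*(-5) = -5*(6 + o)**2)
C(k, m) = 18 - k (C(k, m) = 2 + (16 - k) = 18 - k)
J = -36 (J = 4 - 40 = -36)
J*C(s(-3, 4), O(4)) = -36*(18 - 1*4) = -36*(18 - 4) = -36*14 = -504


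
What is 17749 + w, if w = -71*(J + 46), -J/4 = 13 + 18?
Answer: 23287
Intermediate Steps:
J = -124 (J = -4*(13 + 18) = -4*31 = -124)
w = 5538 (w = -71*(-124 + 46) = -71*(-78) = 5538)
17749 + w = 17749 + 5538 = 23287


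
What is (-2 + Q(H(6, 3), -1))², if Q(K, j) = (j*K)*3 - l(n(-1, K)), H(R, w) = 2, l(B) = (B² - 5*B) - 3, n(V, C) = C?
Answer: 1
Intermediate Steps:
l(B) = -3 + B² - 5*B
Q(K, j) = 3 - K² + 5*K + 3*K*j (Q(K, j) = (j*K)*3 - (-3 + K² - 5*K) = (K*j)*3 + (3 - K² + 5*K) = 3*K*j + (3 - K² + 5*K) = 3 - K² + 5*K + 3*K*j)
(-2 + Q(H(6, 3), -1))² = (-2 + (3 - 1*2² + 5*2 + 3*2*(-1)))² = (-2 + (3 - 1*4 + 10 - 6))² = (-2 + (3 - 4 + 10 - 6))² = (-2 + 3)² = 1² = 1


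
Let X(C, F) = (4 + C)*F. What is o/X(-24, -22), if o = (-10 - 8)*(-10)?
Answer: 9/22 ≈ 0.40909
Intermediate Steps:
o = 180 (o = -18*(-10) = 180)
X(C, F) = F*(4 + C)
o/X(-24, -22) = 180/((-22*(4 - 24))) = 180/((-22*(-20))) = 180/440 = 180*(1/440) = 9/22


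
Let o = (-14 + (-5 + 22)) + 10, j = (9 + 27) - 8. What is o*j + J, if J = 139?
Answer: 503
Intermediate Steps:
j = 28 (j = 36 - 8 = 28)
o = 13 (o = (-14 + 17) + 10 = 3 + 10 = 13)
o*j + J = 13*28 + 139 = 364 + 139 = 503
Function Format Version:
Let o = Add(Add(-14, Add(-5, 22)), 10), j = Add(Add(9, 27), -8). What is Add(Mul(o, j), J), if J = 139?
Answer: 503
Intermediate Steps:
j = 28 (j = Add(36, -8) = 28)
o = 13 (o = Add(Add(-14, 17), 10) = Add(3, 10) = 13)
Add(Mul(o, j), J) = Add(Mul(13, 28), 139) = Add(364, 139) = 503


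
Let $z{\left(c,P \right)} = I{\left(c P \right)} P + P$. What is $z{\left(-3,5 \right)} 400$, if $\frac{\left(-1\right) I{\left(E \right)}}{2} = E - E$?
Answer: $2000$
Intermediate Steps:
$I{\left(E \right)} = 0$ ($I{\left(E \right)} = - 2 \left(E - E\right) = \left(-2\right) 0 = 0$)
$z{\left(c,P \right)} = P$ ($z{\left(c,P \right)} = 0 P + P = 0 + P = P$)
$z{\left(-3,5 \right)} 400 = 5 \cdot 400 = 2000$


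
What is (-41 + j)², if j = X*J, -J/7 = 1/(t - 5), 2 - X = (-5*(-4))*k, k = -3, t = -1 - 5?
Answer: 289/121 ≈ 2.3884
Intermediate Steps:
t = -6
X = 62 (X = 2 - (-5*(-4))*(-3) = 2 - 20*(-3) = 2 - 1*(-60) = 2 + 60 = 62)
J = 7/11 (J = -7/(-6 - 5) = -7/(-11) = -7*(-1/11) = 7/11 ≈ 0.63636)
j = 434/11 (j = 62*(7/11) = 434/11 ≈ 39.455)
(-41 + j)² = (-41 + 434/11)² = (-17/11)² = 289/121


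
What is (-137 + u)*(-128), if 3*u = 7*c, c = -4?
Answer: 56192/3 ≈ 18731.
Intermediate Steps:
u = -28/3 (u = (7*(-4))/3 = (⅓)*(-28) = -28/3 ≈ -9.3333)
(-137 + u)*(-128) = (-137 - 28/3)*(-128) = -439/3*(-128) = 56192/3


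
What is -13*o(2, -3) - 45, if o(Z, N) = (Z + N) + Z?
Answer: -58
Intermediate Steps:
o(Z, N) = N + 2*Z (o(Z, N) = (N + Z) + Z = N + 2*Z)
-13*o(2, -3) - 45 = -13*(-3 + 2*2) - 45 = -13*(-3 + 4) - 45 = -13*1 - 45 = -13 - 45 = -58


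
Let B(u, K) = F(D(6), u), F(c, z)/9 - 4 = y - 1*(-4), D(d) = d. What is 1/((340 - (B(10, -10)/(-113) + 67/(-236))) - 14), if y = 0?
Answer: 26668/8718331 ≈ 0.0030588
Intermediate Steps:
F(c, z) = 72 (F(c, z) = 36 + 9*(0 - 1*(-4)) = 36 + 9*(0 + 4) = 36 + 9*4 = 36 + 36 = 72)
B(u, K) = 72
1/((340 - (B(10, -10)/(-113) + 67/(-236))) - 14) = 1/((340 - (72/(-113) + 67/(-236))) - 14) = 1/((340 - (72*(-1/113) + 67*(-1/236))) - 14) = 1/((340 - (-72/113 - 67/236)) - 14) = 1/((340 - 1*(-24563/26668)) - 14) = 1/((340 + 24563/26668) - 14) = 1/(9091683/26668 - 14) = 1/(8718331/26668) = 26668/8718331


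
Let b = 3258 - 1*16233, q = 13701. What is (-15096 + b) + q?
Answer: -14370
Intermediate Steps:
b = -12975 (b = 3258 - 16233 = -12975)
(-15096 + b) + q = (-15096 - 12975) + 13701 = -28071 + 13701 = -14370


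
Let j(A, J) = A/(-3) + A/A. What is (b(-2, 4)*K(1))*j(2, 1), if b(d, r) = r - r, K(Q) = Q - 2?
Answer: 0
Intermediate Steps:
j(A, J) = 1 - A/3 (j(A, J) = A*(-⅓) + 1 = -A/3 + 1 = 1 - A/3)
K(Q) = -2 + Q
b(d, r) = 0
(b(-2, 4)*K(1))*j(2, 1) = (0*(-2 + 1))*(1 - ⅓*2) = (0*(-1))*(1 - ⅔) = 0*(⅓) = 0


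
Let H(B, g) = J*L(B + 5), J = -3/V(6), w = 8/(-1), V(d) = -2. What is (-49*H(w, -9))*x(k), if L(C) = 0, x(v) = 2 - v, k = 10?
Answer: 0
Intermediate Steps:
w = -8 (w = 8*(-1) = -8)
J = 3/2 (J = -3/(-2) = -3*(-1/2) = 3/2 ≈ 1.5000)
H(B, g) = 0 (H(B, g) = (3/2)*0 = 0)
(-49*H(w, -9))*x(k) = (-49*0)*(2 - 1*10) = 0*(2 - 10) = 0*(-8) = 0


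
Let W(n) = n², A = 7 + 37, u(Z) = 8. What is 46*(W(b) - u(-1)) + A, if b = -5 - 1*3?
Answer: 2620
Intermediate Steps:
b = -8 (b = -5 - 3 = -8)
A = 44
46*(W(b) - u(-1)) + A = 46*((-8)² - 1*8) + 44 = 46*(64 - 8) + 44 = 46*56 + 44 = 2576 + 44 = 2620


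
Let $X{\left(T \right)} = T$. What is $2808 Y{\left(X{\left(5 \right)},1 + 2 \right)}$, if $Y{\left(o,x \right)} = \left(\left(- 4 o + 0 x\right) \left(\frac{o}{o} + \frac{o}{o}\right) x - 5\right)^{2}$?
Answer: $43875000$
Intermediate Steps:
$Y{\left(o,x \right)} = \left(-5 - 8 o x\right)^{2}$ ($Y{\left(o,x \right)} = \left(\left(- 4 o + 0\right) \left(1 + 1\right) x - 5\right)^{2} = \left(- 4 o 2 x - 5\right)^{2} = \left(- 8 o x - 5\right)^{2} = \left(-5 - 8 o x\right)^{2}$)
$2808 Y{\left(X{\left(5 \right)},1 + 2 \right)} = 2808 \left(5 + 8 \cdot 5 \left(1 + 2\right)\right)^{2} = 2808 \left(5 + 8 \cdot 5 \cdot 3\right)^{2} = 2808 \left(5 + 120\right)^{2} = 2808 \cdot 125^{2} = 2808 \cdot 15625 = 43875000$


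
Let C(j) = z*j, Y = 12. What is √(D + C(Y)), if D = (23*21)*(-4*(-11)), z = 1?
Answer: 4*√1329 ≈ 145.82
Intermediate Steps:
C(j) = j (C(j) = 1*j = j)
D = 21252 (D = 483*44 = 21252)
√(D + C(Y)) = √(21252 + 12) = √21264 = 4*√1329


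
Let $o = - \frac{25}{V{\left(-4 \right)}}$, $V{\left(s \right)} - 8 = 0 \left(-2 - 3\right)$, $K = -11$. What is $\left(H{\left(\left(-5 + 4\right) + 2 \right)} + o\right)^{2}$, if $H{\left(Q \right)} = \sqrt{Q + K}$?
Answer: $\frac{\left(-25 + 8 i \sqrt{10}\right)^{2}}{64} \approx -0.23438 - 19.764 i$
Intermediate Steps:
$V{\left(s \right)} = 8$ ($V{\left(s \right)} = 8 + 0 \left(-2 - 3\right) = 8 + 0 \left(-5\right) = 8 + 0 = 8$)
$H{\left(Q \right)} = \sqrt{-11 + Q}$ ($H{\left(Q \right)} = \sqrt{Q - 11} = \sqrt{-11 + Q}$)
$o = - \frac{25}{8} \approx -3.125$
$\left(H{\left(\left(-5 + 4\right) + 2 \right)} + o\right)^{2} = \left(\sqrt{-11 + \left(\left(-5 + 4\right) + 2\right)} - \frac{25}{8}\right)^{2} = \left(\sqrt{-11 + \left(-1 + 2\right)} - \frac{25}{8}\right)^{2} = \left(\sqrt{-11 + 1} - \frac{25}{8}\right)^{2} = \left(\sqrt{-10} - \frac{25}{8}\right)^{2} = \left(i \sqrt{10} - \frac{25}{8}\right)^{2} = \left(- \frac{25}{8} + i \sqrt{10}\right)^{2}$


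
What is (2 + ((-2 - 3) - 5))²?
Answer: 64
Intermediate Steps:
(2 + ((-2 - 3) - 5))² = (2 + (-5 - 5))² = (2 - 10)² = (-8)² = 64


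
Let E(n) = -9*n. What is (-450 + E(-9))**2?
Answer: 136161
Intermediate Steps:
(-450 + E(-9))**2 = (-450 - 9*(-9))**2 = (-450 + 81)**2 = (-369)**2 = 136161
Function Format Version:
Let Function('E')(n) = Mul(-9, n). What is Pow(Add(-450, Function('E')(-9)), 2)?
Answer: 136161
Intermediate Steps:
Pow(Add(-450, Function('E')(-9)), 2) = Pow(Add(-450, Mul(-9, -9)), 2) = Pow(Add(-450, 81), 2) = Pow(-369, 2) = 136161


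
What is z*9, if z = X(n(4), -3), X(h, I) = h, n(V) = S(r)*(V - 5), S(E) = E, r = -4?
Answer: 36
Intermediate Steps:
n(V) = 20 - 4*V (n(V) = -4*(V - 5) = -4*(-5 + V) = 20 - 4*V)
z = 4 (z = 20 - 4*4 = 20 - 16 = 4)
z*9 = 4*9 = 36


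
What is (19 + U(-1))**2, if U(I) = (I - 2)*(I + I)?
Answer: 625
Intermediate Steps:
U(I) = 2*I*(-2 + I) (U(I) = (-2 + I)*(2*I) = 2*I*(-2 + I))
(19 + U(-1))**2 = (19 + 2*(-1)*(-2 - 1))**2 = (19 + 2*(-1)*(-3))**2 = (19 + 6)**2 = 25**2 = 625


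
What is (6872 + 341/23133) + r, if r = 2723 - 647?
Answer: 18817675/2103 ≈ 8948.0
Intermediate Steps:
r = 2076
(6872 + 341/23133) + r = (6872 + 341/23133) + 2076 = (6872 + 341*(1/23133)) + 2076 = (6872 + 31/2103) + 2076 = 14451847/2103 + 2076 = 18817675/2103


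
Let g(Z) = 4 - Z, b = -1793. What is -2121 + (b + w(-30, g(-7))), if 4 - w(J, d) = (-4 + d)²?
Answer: -3959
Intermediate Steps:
w(J, d) = 4 - (-4 + d)²
-2121 + (b + w(-30, g(-7))) = -2121 + (-1793 + (4 - (-4 + (4 - 1*(-7)))²)) = -2121 + (-1793 + (4 - (-4 + (4 + 7))²)) = -2121 + (-1793 + (4 - (-4 + 11)²)) = -2121 + (-1793 + (4 - 1*7²)) = -2121 + (-1793 + (4 - 1*49)) = -2121 + (-1793 + (4 - 49)) = -2121 + (-1793 - 45) = -2121 - 1838 = -3959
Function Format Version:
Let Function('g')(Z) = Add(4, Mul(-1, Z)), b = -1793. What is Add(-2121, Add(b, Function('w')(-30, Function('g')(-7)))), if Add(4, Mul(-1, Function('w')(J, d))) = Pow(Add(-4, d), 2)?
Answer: -3959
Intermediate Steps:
Function('w')(J, d) = Add(4, Mul(-1, Pow(Add(-4, d), 2)))
Add(-2121, Add(b, Function('w')(-30, Function('g')(-7)))) = Add(-2121, Add(-1793, Add(4, Mul(-1, Pow(Add(-4, Add(4, Mul(-1, -7))), 2))))) = Add(-2121, Add(-1793, Add(4, Mul(-1, Pow(Add(-4, Add(4, 7)), 2))))) = Add(-2121, Add(-1793, Add(4, Mul(-1, Pow(Add(-4, 11), 2))))) = Add(-2121, Add(-1793, Add(4, Mul(-1, Pow(7, 2))))) = Add(-2121, Add(-1793, Add(4, Mul(-1, 49)))) = Add(-2121, Add(-1793, Add(4, -49))) = Add(-2121, Add(-1793, -45)) = Add(-2121, -1838) = -3959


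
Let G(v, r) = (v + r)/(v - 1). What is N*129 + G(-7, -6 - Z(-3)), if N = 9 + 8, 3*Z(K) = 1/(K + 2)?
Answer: 26335/12 ≈ 2194.6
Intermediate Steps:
Z(K) = 1/(3*(2 + K)) (Z(K) = 1/(3*(K + 2)) = 1/(3*(2 + K)))
G(v, r) = (r + v)/(-1 + v)
N = 17
N*129 + G(-7, -6 - Z(-3)) = 17*129 + ((-6 - 1/(3*(2 - 3))) - 7)/(-1 - 7) = 2193 + ((-6 - 1/(3*(-1))) - 7)/(-8) = 2193 - ((-6 - (-1)/3) - 7)/8 = 2193 - ((-6 - 1*(-1/3)) - 7)/8 = 2193 - ((-6 + 1/3) - 7)/8 = 2193 - (-17/3 - 7)/8 = 2193 - 1/8*(-38/3) = 2193 + 19/12 = 26335/12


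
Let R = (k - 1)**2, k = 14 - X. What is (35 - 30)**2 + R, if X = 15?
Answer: 29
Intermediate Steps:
k = -1 (k = 14 - 1*15 = 14 - 15 = -1)
R = 4 (R = (-1 - 1)**2 = (-2)**2 = 4)
(35 - 30)**2 + R = (35 - 30)**2 + 4 = 5**2 + 4 = 25 + 4 = 29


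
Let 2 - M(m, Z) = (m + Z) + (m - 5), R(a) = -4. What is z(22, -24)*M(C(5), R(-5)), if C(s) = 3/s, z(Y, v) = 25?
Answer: 245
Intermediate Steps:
M(m, Z) = 7 - Z - 2*m (M(m, Z) = 2 - ((m + Z) + (m - 5)) = 2 - ((Z + m) + (-5 + m)) = 2 - (-5 + Z + 2*m) = 2 + (5 - Z - 2*m) = 7 - Z - 2*m)
z(22, -24)*M(C(5), R(-5)) = 25*(7 - 1*(-4) - 6/5) = 25*(7 + 4 - 6/5) = 25*(49/5) = 245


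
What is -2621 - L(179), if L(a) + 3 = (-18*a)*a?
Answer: 574120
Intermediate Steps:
L(a) = -3 - 18*a**2 (L(a) = -3 + (-18*a)*a = -3 - 18*a**2)
-2621 - L(179) = -2621 - (-3 - 18*179**2) = -2621 - (-3 - 18*32041) = -2621 - (-3 - 576738) = -2621 - 1*(-576741) = -2621 + 576741 = 574120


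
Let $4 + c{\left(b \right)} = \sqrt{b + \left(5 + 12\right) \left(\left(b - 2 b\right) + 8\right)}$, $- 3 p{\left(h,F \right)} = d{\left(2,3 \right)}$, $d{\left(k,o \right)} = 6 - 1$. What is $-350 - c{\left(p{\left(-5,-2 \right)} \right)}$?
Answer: $-346 - \frac{2 \sqrt{366}}{3} \approx -358.75$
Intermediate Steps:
$d{\left(k,o \right)} = 5$
$p{\left(h,F \right)} = - \frac{5}{3}$ ($p{\left(h,F \right)} = \left(- \frac{1}{3}\right) 5 = - \frac{5}{3}$)
$c{\left(b \right)} = -4 + \sqrt{136 - 16 b}$ ($c{\left(b \right)} = -4 + \sqrt{b + \left(5 + 12\right) \left(\left(b - 2 b\right) + 8\right)} = -4 + \sqrt{b + 17 \left(- b + 8\right)} = -4 + \sqrt{b + 17 \left(8 - b\right)} = -4 + \sqrt{b - \left(-136 + 17 b\right)} = -4 + \sqrt{136 - 16 b}$)
$-350 - c{\left(p{\left(-5,-2 \right)} \right)} = -350 - \left(-4 + 2 \sqrt{34 - - \frac{20}{3}}\right) = -350 - \left(-4 + 2 \sqrt{34 + \frac{20}{3}}\right) = -350 - \left(-4 + 2 \sqrt{\frac{122}{3}}\right) = -350 - \left(-4 + 2 \frac{\sqrt{366}}{3}\right) = -350 - \left(-4 + \frac{2 \sqrt{366}}{3}\right) = -350 + \left(4 - \frac{2 \sqrt{366}}{3}\right) = -346 - \frac{2 \sqrt{366}}{3}$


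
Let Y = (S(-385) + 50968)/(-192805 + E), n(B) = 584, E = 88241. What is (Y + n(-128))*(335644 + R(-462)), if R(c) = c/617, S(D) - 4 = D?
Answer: 6317833863951027/32257994 ≈ 1.9585e+8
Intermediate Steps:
S(D) = 4 + D
Y = -50587/104564 (Y = ((4 - 385) + 50968)/(-192805 + 88241) = (-381 + 50968)/(-104564) = 50587*(-1/104564) = -50587/104564 ≈ -0.48379)
R(c) = c/617 (R(c) = c*(1/617) = c/617)
(Y + n(-128))*(335644 + R(-462)) = (-50587/104564 + 584)*(335644 + (1/617)*(-462)) = 61014789*(335644 - 462/617)/104564 = (61014789/104564)*(207091886/617) = 6317833863951027/32257994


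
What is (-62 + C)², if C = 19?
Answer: 1849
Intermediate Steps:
(-62 + C)² = (-62 + 19)² = (-43)² = 1849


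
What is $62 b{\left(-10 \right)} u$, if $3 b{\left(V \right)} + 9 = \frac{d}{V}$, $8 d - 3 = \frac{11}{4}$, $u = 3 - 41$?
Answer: $\frac{1709867}{240} \approx 7124.4$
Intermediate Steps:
$u = -38$
$d = \frac{23}{32}$ ($d = \frac{3}{8} + \frac{11 \cdot \frac{1}{4}}{8} = \frac{3}{8} + \frac{1}{8} \cdot \frac{11}{4} = \frac{3}{8} + \frac{11}{32} = \frac{23}{32} \approx 0.71875$)
$b{\left(V \right)} = -3 + \frac{23}{96 V}$ ($b{\left(V \right)} = -3 + \frac{\frac{23}{32} \frac{1}{V}}{3} = -3 + \frac{23}{96 V}$)
$62 b{\left(-10 \right)} u = 62 \left(-3 + \frac{23}{96 \left(-10\right)}\right) \left(-38\right) = 62 \left(-3 + \frac{23}{96} \left(- \frac{1}{10}\right)\right) \left(-38\right) = 62 \left(-3 - \frac{23}{960}\right) \left(-38\right) = 62 \left(- \frac{2903}{960}\right) \left(-38\right) = \left(- \frac{89993}{480}\right) \left(-38\right) = \frac{1709867}{240}$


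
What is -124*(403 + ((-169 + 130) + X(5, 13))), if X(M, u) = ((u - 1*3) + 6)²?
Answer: -76880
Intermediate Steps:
X(M, u) = (3 + u)² (X(M, u) = ((u - 3) + 6)² = ((-3 + u) + 6)² = (3 + u)²)
-124*(403 + ((-169 + 130) + X(5, 13))) = -124*(403 + ((-169 + 130) + (3 + 13)²)) = -124*(403 + (-39 + 16²)) = -124*(403 + (-39 + 256)) = -124*(403 + 217) = -124*620 = -76880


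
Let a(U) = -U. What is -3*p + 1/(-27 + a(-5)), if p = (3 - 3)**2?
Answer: -1/22 ≈ -0.045455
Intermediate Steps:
p = 0 (p = 0**2 = 0)
-3*p + 1/(-27 + a(-5)) = -3*0 + 1/(-27 - 1*(-5)) = 0 + 1/(-27 + 5) = 0 + 1/(-22) = 0 - 1/22 = -1/22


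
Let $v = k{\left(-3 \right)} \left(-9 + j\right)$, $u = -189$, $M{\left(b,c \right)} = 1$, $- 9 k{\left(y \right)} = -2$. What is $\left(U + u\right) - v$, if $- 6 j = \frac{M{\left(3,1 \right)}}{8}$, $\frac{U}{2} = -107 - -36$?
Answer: $- \frac{71063}{216} \approx -329.0$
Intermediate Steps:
$k{\left(y \right)} = \frac{2}{9}$ ($k{\left(y \right)} = \left(- \frac{1}{9}\right) \left(-2\right) = \frac{2}{9}$)
$U = -142$ ($U = 2 \left(-107 - -36\right) = 2 \left(-107 + 36\right) = 2 \left(-71\right) = -142$)
$j = - \frac{1}{48}$ ($j = - \frac{1 \cdot \frac{1}{8}}{6} = \left(- \frac{1}{6}\right) \frac{1}{8} = - \frac{1}{48} \approx -0.020833$)
$v = - \frac{433}{216}$ ($v = \frac{2 \left(-9 - \frac{1}{48}\right)}{9} = \frac{2}{9} \left(- \frac{433}{48}\right) = - \frac{433}{216} \approx -2.0046$)
$\left(U + u\right) - v = \left(-142 - 189\right) - - \frac{433}{216} = -331 + \frac{433}{216} = - \frac{71063}{216}$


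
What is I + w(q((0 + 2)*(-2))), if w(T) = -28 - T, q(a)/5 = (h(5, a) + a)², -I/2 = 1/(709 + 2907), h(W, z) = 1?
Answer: -131985/1808 ≈ -73.000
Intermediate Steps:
I = -1/1808 (I = -2/(709 + 2907) = -2/3616 = -2*1/3616 = -1/1808 ≈ -0.00055310)
q(a) = 5*(1 + a)²
I + w(q((0 + 2)*(-2))) = -1/1808 + (-28 - 5*(1 + (0 + 2)*(-2))²) = -1/1808 + (-28 - 5*(1 + 2*(-2))²) = -1/1808 + (-28 - 5*(1 - 4)²) = -1/1808 + (-28 - 5*(-3)²) = -1/1808 + (-28 - 5*9) = -1/1808 + (-28 - 1*45) = -1/1808 + (-28 - 45) = -1/1808 - 73 = -131985/1808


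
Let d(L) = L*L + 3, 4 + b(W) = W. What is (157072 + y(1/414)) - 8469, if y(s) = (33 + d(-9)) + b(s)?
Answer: 61568425/414 ≈ 1.4872e+5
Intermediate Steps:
b(W) = -4 + W
d(L) = 3 + L**2 (d(L) = L**2 + 3 = 3 + L**2)
y(s) = 113 + s (y(s) = (33 + (3 + (-9)**2)) + (-4 + s) = (33 + (3 + 81)) + (-4 + s) = (33 + 84) + (-4 + s) = 117 + (-4 + s) = 113 + s)
(157072 + y(1/414)) - 8469 = (157072 + (113 + 1/414)) - 8469 = (157072 + 46783/414) - 8469 = 65074591/414 - 8469 = 61568425/414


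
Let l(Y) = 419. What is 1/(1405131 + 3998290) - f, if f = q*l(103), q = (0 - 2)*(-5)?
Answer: -22640333989/5403421 ≈ -4190.0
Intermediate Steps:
q = 10 (q = -2*(-5) = 10)
f = 4190 (f = 10*419 = 4190)
1/(1405131 + 3998290) - f = 1/(1405131 + 3998290) - 1*4190 = 1/5403421 - 4190 = -22640333989/5403421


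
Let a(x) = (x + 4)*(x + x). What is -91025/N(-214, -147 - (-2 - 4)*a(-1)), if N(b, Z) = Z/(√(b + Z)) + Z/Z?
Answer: -36136925/33886 + 16657575*I*√397/33886 ≈ -1066.4 + 9794.6*I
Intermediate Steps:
a(x) = 2*x*(4 + x) (a(x) = (4 + x)*(2*x) = 2*x*(4 + x))
N(b, Z) = 1 + Z/√(Z + b) (N(b, Z) = Z/(√(Z + b)) + 1 = Z/√(Z + b) + 1 = 1 + Z/√(Z + b))
-91025/N(-214, -147 - (-2 - 4)*a(-1)) = -91025/(1 + (-147 - (-2 - 4)*2*(-1)*(4 - 1))/√((-147 - (-2 - 4)*2*(-1)*(4 - 1)) - 214)) = -91025/(1 + (-147 - (-6)*2*(-1)*3)/√((-147 - (-6)*2*(-1)*3) - 214)) = -91025/(1 + (-147 - (-6)*(-6))/√((-147 - (-6)*(-6)) - 214)) = -91025/(1 + (-147 - 1*36)/√((-147 - 1*36) - 214)) = -91025/(1 + (-147 - 36)/√((-147 - 36) - 214)) = -91025/(1 - 183/√(-183 - 214)) = -91025/(1 - (-183)*I*√397/397) = -91025/(1 + 183*I*√397/397)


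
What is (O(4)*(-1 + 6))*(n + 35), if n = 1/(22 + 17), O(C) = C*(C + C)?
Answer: 218560/39 ≈ 5604.1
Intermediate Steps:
O(C) = 2*C² (O(C) = C*(2*C) = 2*C²)
n = 1/39 ≈ 0.025641
(O(4)*(-1 + 6))*(n + 35) = ((2*4²)*(-1 + 6))*(1/39 + 35) = ((2*16)*5)*(1366/39) = (32*5)*(1366/39) = 160*(1366/39) = 218560/39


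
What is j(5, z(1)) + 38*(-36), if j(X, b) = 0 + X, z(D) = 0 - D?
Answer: -1363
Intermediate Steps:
z(D) = -D
j(X, b) = X
j(5, z(1)) + 38*(-36) = 5 + 38*(-36) = 5 - 1368 = -1363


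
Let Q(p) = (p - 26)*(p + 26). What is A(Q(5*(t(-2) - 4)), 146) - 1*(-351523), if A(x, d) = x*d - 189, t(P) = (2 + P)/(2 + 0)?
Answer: 311038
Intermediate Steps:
t(P) = 1 + P/2 (t(P) = (2 + P)/2 = (2 + P)*(1/2) = 1 + P/2)
Q(p) = (-26 + p)*(26 + p)
A(x, d) = -189 + d*x (A(x, d) = d*x - 189 = -189 + d*x)
A(Q(5*(t(-2) - 4)), 146) - 1*(-351523) = (-189 + 146*(-676 + (5*((1 + (1/2)*(-2)) - 4))**2)) - 1*(-351523) = (-189 + 146*(-676 + (5*((1 - 1) - 4))**2)) + 351523 = (-189 + 146*(-676 + (5*(0 - 4))**2)) + 351523 = (-189 + 146*(-676 + (5*(-4))**2)) + 351523 = (-189 + 146*(-676 + (-20)**2)) + 351523 = (-189 + 146*(-676 + 400)) + 351523 = (-189 + 146*(-276)) + 351523 = (-189 - 40296) + 351523 = -40485 + 351523 = 311038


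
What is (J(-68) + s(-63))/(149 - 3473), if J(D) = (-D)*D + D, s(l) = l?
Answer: 1585/1108 ≈ 1.4305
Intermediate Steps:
J(D) = D - D² (J(D) = -D² + D = D - D²)
(J(-68) + s(-63))/(149 - 3473) = (-68*(1 - 1*(-68)) - 63)/(149 - 3473) = (-68*(1 + 68) - 63)/(-3324) = (-68*69 - 63)*(-1/3324) = (-4692 - 63)*(-1/3324) = -4755*(-1/3324) = 1585/1108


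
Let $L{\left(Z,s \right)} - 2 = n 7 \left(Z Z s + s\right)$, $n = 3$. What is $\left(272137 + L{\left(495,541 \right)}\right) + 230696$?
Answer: $2784243221$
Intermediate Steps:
$L{\left(Z,s \right)} = 2 + 21 s + 21 s Z^{2}$ ($L{\left(Z,s \right)} = 2 + 3 \cdot 7 \left(Z Z s + s\right) = 2 + 21 \left(Z^{2} s + s\right) = 2 + 21 \left(s Z^{2} + s\right) = 2 + 21 \left(s + s Z^{2}\right) = 2 + \left(21 s + 21 s Z^{2}\right) = 2 + 21 s + 21 s Z^{2}$)
$\left(272137 + L{\left(495,541 \right)}\right) + 230696 = \left(272137 + \left(2 + 21 \cdot 541 + 21 \cdot 541 \cdot 495^{2}\right)\right) + 230696 = \left(272137 + \left(2 + 11361 + 21 \cdot 541 \cdot 245025\right)\right) + 230696 = \left(272137 + \left(2 + 11361 + 2783729025\right)\right) + 230696 = \left(272137 + 2783740388\right) + 230696 = 2784012525 + 230696 = 2784243221$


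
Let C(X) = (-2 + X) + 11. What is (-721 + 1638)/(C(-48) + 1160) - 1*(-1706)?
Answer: 1913343/1121 ≈ 1706.8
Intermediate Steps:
C(X) = 9 + X
(-721 + 1638)/(C(-48) + 1160) - 1*(-1706) = (-721 + 1638)/((9 - 48) + 1160) - 1*(-1706) = 917/(-39 + 1160) + 1706 = 917/1121 + 1706 = 1913343/1121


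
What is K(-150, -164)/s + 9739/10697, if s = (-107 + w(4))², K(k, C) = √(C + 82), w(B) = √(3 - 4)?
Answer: (107 - 5724*I)*(2084146 - 10697*√82 + 111492072*I)/701201721250 ≈ 0.91043 + 0.00079073*I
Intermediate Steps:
w(B) = I (w(B) = √(-1) = I)
K(k, C) = √(82 + C)
s = (-107 + I)² ≈ 11448.0 - 214.0*I
K(-150, -164)/s + 9739/10697 = √(82 - 164)/((107 - I)²) + 9739/10697 = √(-82)/(107 - I)² + 9739*(1/10697) = (I*√82)/(107 - I)² + 9739/10697 = I*√82/(107 - I)² + 9739/10697 = 9739/10697 + I*√82/(107 - I)²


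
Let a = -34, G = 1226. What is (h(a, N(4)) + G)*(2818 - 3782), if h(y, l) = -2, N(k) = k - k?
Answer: -1179936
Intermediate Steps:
N(k) = 0
(h(a, N(4)) + G)*(2818 - 3782) = (-2 + 1226)*(2818 - 3782) = 1224*(-964) = -1179936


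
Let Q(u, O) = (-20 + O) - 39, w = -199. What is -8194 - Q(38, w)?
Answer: -7936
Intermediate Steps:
Q(u, O) = -59 + O
-8194 - Q(38, w) = -8194 - (-59 - 199) = -8194 - 1*(-258) = -8194 + 258 = -7936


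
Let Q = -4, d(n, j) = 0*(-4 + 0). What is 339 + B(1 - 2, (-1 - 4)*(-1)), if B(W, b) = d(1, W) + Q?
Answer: 335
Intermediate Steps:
d(n, j) = 0 (d(n, j) = 0*(-4) = 0)
B(W, b) = -4 (B(W, b) = 0 - 4 = -4)
339 + B(1 - 2, (-1 - 4)*(-1)) = 339 - 4 = 335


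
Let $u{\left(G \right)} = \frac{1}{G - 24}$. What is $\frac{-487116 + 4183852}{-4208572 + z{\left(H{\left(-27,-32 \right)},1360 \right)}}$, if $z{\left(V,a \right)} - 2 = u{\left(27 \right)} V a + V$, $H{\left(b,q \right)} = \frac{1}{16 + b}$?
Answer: $- \frac{121992288}{138884173} \approx -0.87837$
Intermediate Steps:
$u{\left(G \right)} = \frac{1}{-24 + G}$
$z{\left(V,a \right)} = 2 + V + \frac{V a}{3}$ ($z{\left(V,a \right)} = 2 + \left(\frac{V}{-24 + 27} a + V\right) = 2 + \left(\frac{V}{3} a + V\right) = 2 + \left(\frac{V a}{3} + V\right) = 2 + \left(V + \frac{V a}{3}\right) = 2 + V + \frac{V a}{3}$)
$\frac{-487116 + 4183852}{-4208572 + z{\left(H{\left(-27,-32 \right)},1360 \right)}} = \frac{-487116 + 4183852}{-4208572 + \left(2 + \frac{1}{16 - 27} + \frac{1}{3} \frac{1}{16 - 27} \cdot 1360\right)} = \frac{3696736}{-4208572 + \left(2 + \frac{1}{-11} + \frac{1}{3} \frac{1}{-11} \cdot 1360\right)} = \frac{3696736}{-4208572 + \left(2 - \frac{1}{11} + \frac{1}{3} \left(- \frac{1}{11}\right) 1360\right)} = \frac{3696736}{-4208572 - \frac{1297}{33}} = \frac{3696736}{- \frac{138884173}{33}} = 3696736 \left(- \frac{33}{138884173}\right) = - \frac{121992288}{138884173}$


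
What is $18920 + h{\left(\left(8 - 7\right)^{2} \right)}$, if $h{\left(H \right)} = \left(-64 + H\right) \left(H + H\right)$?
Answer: $18794$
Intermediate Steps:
$h{\left(H \right)} = 2 H \left(-64 + H\right)$ ($h{\left(H \right)} = \left(-64 + H\right) 2 H = 2 H \left(-64 + H\right)$)
$18920 + h{\left(\left(8 - 7\right)^{2} \right)} = 18920 + 2 \left(8 - 7\right)^{2} \left(-64 + \left(8 - 7\right)^{2}\right) = 18920 + 2 \cdot 1^{2} \left(-64 + 1^{2}\right) = 18920 + 2 \cdot 1 \left(-64 + 1\right) = 18920 + 2 \cdot 1 \left(-63\right) = 18920 - 126 = 18794$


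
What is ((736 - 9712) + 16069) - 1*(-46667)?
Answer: 53760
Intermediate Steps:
((736 - 9712) + 16069) - 1*(-46667) = (-8976 + 16069) + 46667 = 7093 + 46667 = 53760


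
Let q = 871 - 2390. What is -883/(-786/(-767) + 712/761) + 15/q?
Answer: -782903112049/1738115750 ≈ -450.43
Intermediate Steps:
q = -1519
-883/(-786/(-767) + 712/761) + 15/q = -883/(-786/(-767) + 712/761) + 15/(-1519) = -883/(-786*(-1/767) + 712*(1/761)) + 15*(-1/1519) = -883/(786/767 + 712/761) - 15/1519 = -883/1144250/583687 - 15/1519 = -883*583687/1144250 - 15/1519 = -515395621/1144250 - 15/1519 = -782903112049/1738115750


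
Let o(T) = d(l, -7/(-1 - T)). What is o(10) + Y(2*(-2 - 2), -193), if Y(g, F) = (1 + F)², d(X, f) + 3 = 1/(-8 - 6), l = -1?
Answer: 516053/14 ≈ 36861.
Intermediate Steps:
d(X, f) = -43/14 (d(X, f) = -3 + 1/(-8 - 6) = -3 + 1/(-14) = -3 - 1/14 = -43/14)
o(T) = -43/14
o(10) + Y(2*(-2 - 2), -193) = -43/14 + (1 - 193)² = -43/14 + (-192)² = -43/14 + 36864 = 516053/14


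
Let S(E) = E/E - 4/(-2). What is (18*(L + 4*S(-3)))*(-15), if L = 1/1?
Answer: -3510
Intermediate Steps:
L = 1
S(E) = 3 (S(E) = 1 - 4*(-½) = 1 + 2 = 3)
(18*(L + 4*S(-3)))*(-15) = (18*(1 + 4*3))*(-15) = (18*(1 + 12))*(-15) = (18*13)*(-15) = 234*(-15) = -3510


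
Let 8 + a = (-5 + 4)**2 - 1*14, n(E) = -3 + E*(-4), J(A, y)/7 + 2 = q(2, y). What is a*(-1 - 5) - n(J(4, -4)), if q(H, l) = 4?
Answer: 185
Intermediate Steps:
J(A, y) = 14 (J(A, y) = -14 + 7*4 = -14 + 28 = 14)
n(E) = -3 - 4*E
a = -21 (a = -8 + ((-5 + 4)**2 - 1*14) = -8 + ((-1)**2 - 14) = -8 + (1 - 14) = -8 - 13 = -21)
a*(-1 - 5) - n(J(4, -4)) = -21*(-1 - 5) - (-3 - 4*14) = -21*(-6) - (-3 - 56) = 126 - 1*(-59) = 126 + 59 = 185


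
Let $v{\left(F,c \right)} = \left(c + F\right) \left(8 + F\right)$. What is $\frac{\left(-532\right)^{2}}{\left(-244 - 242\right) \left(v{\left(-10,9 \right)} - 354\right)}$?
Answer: $\frac{17689}{10692} \approx 1.6544$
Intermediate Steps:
$v{\left(F,c \right)} = \left(8 + F\right) \left(F + c\right)$ ($v{\left(F,c \right)} = \left(F + c\right) \left(8 + F\right) = \left(8 + F\right) \left(F + c\right)$)
$\frac{\left(-532\right)^{2}}{\left(-244 - 242\right) \left(v{\left(-10,9 \right)} - 354\right)} = \frac{\left(-532\right)^{2}}{\left(-244 - 242\right) \left(\left(\left(-10\right)^{2} + 8 \left(-10\right) + 8 \cdot 9 - 90\right) - 354\right)} = \frac{283024}{\left(-244 - 242\right) \left(\left(100 - 80 + 72 - 90\right) - 354\right)} = \frac{283024}{\left(-486\right) \left(2 - 354\right)} = \frac{283024}{\left(-486\right) \left(-352\right)} = \frac{283024}{171072} = 283024 \cdot \frac{1}{171072} = \frac{17689}{10692}$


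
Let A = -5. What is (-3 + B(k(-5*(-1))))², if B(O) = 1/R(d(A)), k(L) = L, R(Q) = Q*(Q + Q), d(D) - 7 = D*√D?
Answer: (383880*√5 + 673151*I)/(16*(2660*√5 + 4681*I)) ≈ 9.0075 - 0.015516*I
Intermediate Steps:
d(D) = 7 + D^(3/2) (d(D) = 7 + D*√D = 7 + D^(3/2))
R(Q) = 2*Q² (R(Q) = Q*(2*Q) = 2*Q²)
B(O) = 1/(2*(7 - 5*I*√5)²) (B(O) = 1/(2*(7 + (-5)^(3/2))²) = 1/(2*(7 - 5*I*√5)²))
(-3 + B(k(-5*(-1))))² = (-3 + I/(4*(-38*I + 35*√5)))²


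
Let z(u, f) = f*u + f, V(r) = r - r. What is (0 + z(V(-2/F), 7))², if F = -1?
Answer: 49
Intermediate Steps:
V(r) = 0
z(u, f) = f + f*u
(0 + z(V(-2/F), 7))² = (0 + 7*(1 + 0))² = (0 + 7*1)² = (0 + 7)² = 7² = 49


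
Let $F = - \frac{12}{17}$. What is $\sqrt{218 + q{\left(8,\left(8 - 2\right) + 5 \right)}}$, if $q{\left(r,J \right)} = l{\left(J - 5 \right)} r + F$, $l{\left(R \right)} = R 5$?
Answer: $\frac{13 \sqrt{782}}{17} \approx 21.384$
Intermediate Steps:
$l{\left(R \right)} = 5 R$
$F = - \frac{12}{17}$ ($F = \left(-12\right) \frac{1}{17} = - \frac{12}{17} \approx -0.70588$)
$q{\left(r,J \right)} = - \frac{12}{17} + r \left(-25 + 5 J\right)$ ($q{\left(r,J \right)} = 5 \left(J - 5\right) r - \frac{12}{17} = 5 \left(-5 + J\right) r - \frac{12}{17} = \left(-25 + 5 J\right) r - \frac{12}{17} = r \left(-25 + 5 J\right) - \frac{12}{17} = - \frac{12}{17} + r \left(-25 + 5 J\right)$)
$\sqrt{218 + q{\left(8,\left(8 - 2\right) + 5 \right)}} = \sqrt{218 - \left(\frac{12}{17} - 40 \left(-5 + \left(\left(8 - 2\right) + 5\right)\right)\right)} = \sqrt{218 - \left(\frac{12}{17} - 40 \left(-5 + \left(6 + 5\right)\right)\right)} = \sqrt{218 - \left(\frac{12}{17} - 40 \left(-5 + 11\right)\right)} = \sqrt{218 - \left(\frac{12}{17} - 240\right)} = \sqrt{218 + \left(- \frac{12}{17} + 240\right)} = \sqrt{218 + \frac{4068}{17}} = \sqrt{\frac{7774}{17}} = \frac{13 \sqrt{782}}{17}$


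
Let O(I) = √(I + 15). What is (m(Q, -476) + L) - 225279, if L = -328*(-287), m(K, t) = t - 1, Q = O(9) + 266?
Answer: -131620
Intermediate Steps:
O(I) = √(15 + I)
Q = 266 + 2*√6 (Q = √(15 + 9) + 266 = √24 + 266 = 2*√6 + 266 = 266 + 2*√6 ≈ 270.90)
m(K, t) = -1 + t
L = 94136
(m(Q, -476) + L) - 225279 = ((-1 - 476) + 94136) - 225279 = (-477 + 94136) - 225279 = 93659 - 225279 = -131620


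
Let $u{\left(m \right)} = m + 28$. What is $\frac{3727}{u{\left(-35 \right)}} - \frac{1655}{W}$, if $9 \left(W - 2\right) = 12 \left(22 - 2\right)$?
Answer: $- \frac{355277}{602} \approx -590.16$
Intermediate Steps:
$u{\left(m \right)} = 28 + m$
$W = \frac{86}{3}$ ($W = 2 + \frac{12 \left(22 - 2\right)}{9} = 2 + \frac{12 \cdot 20}{9} = 2 + \frac{1}{9} \cdot 240 = 2 + \frac{80}{3} = \frac{86}{3} \approx 28.667$)
$\frac{3727}{u{\left(-35 \right)}} - \frac{1655}{W} = \frac{3727}{28 - 35} - \frac{1655}{\frac{86}{3}} = \frac{3727}{-7} - \frac{4965}{86} = 3727 \left(- \frac{1}{7}\right) - \frac{4965}{86} = - \frac{3727}{7} - \frac{4965}{86} = - \frac{355277}{602}$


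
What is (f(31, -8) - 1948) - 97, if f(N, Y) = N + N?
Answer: -1983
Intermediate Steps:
f(N, Y) = 2*N
(f(31, -8) - 1948) - 97 = (2*31 - 1948) - 97 = (62 - 1948) - 97 = -1886 - 97 = -1983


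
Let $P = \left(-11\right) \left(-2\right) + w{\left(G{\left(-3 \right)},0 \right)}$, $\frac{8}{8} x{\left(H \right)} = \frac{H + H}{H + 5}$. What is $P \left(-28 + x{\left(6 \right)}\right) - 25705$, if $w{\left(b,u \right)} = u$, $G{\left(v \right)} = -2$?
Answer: $-26297$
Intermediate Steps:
$x{\left(H \right)} = \frac{2 H}{5 + H}$ ($x{\left(H \right)} = \frac{H + H}{H + 5} = \frac{2 H}{5 + H}$)
$P = 22$ ($P = \left(-11\right) \left(-2\right) + 0 = 22 + 0 = 22$)
$P \left(-28 + x{\left(6 \right)}\right) - 25705 = 22 \left(-28 + 2 \cdot 6 \frac{1}{5 + 6}\right) - 25705 = 22 \left(-28 + 2 \cdot 6 \cdot \frac{1}{11}\right) - 25705 = 22 \left(-28 + \frac{12}{11}\right) - 25705 = 22 \left(- \frac{296}{11}\right) - 25705 = -592 - 25705 = -26297$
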